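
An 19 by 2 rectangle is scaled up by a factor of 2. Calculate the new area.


Original dimensions: 19 x 2
Enlargement factor = 2
New width = 19 * 2 = 38
New height = 2 * 2 = 4
New area = 38 * 4 = 152

152


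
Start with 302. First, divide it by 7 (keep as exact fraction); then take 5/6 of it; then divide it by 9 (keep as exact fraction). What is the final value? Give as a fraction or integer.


Start with 302.
Step 1: Divide by 7: 302 / 7 = 302/7
Step 2: Take 5/6: 302/7 * 5/6 = 755/21
Step 3: Divide by 9: 755/21 / 9 = 755/189
Final result = 755/189

755/189


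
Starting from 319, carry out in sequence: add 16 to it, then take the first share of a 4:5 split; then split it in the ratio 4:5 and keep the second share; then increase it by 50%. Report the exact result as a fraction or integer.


Start with 319.
Step 1: Add 16: 319+16=335; split 4:5 first = 335*4/9 = 1340/9
Step 2: Split 4:5, second share = 1340/9 * 5/9 = 6700/81
Step 3: Increase by 50%: 6700/81 * 150/100 = 3350/27
Final result = 3350/27

3350/27


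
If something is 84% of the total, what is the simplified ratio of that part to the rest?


Part = 84%, Remainder = 16%
Ratio = 84:16
GCD(84, 16) = 4
Simplify: 21:4 = 21:4

21:4


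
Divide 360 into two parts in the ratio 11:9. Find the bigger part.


Total parts = 11 + 9 = 20
Value per part = 360 / 20 = 18
First share = 11 * 18 = 198
Second share = 9 * 18 = 162
Larger share = 198

198


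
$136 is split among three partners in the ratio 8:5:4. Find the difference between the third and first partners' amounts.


Total parts = 8 + 5 + 4 = 17
Value per part = 136 / 17 = 8
Shares: 8*8=64, 5*8=40, 4*8=32
Third share = 32, first share = 64
Difference = |32 - 64| = 32

32


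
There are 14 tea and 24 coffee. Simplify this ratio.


Find GCD(14, 24)
GCD = 2
Divide both by 2: 14/2 = 7, 24/2 = 12
Simplified ratio = 7:12

7:12


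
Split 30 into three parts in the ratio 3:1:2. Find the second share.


Ratio = 3:1:2
Total parts = 3 + 1 + 2 = 6
Value per part = 30 / 6 = 5
First share = 3 * 5 = 15
Middle share = 1 * 5 = 5
Third share = 2 * 5 = 10

5


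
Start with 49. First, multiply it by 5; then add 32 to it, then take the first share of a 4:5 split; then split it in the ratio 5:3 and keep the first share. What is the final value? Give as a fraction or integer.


Start with 49.
Step 1: Multiply by 5: 49 * 5 = 245
Step 2: Add 32: 245+32=277; split 4:5 first = 277*4/9 = 1108/9
Step 3: Split 5:3, first share = 1108/9 * 5/8 = 1385/18
Final result = 1385/18

1385/18


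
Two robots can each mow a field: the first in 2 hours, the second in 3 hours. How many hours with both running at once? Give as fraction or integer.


Rate of A = 1/2 job per hour
Rate of B = 1/3 job per hour
Combined rate = 1/2 + 1/3
Find common denominator: (3 + 2)/(2*3) = 5/6
Combined rate = 5/6 job per hour
Time together = 1 / (5/6) = 6/5 hours

6/5


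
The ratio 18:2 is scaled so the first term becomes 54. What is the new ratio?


Original ratio: 18:2
First term target: 54
Scale factor = 54 / 18 = 3
Multiply second term: 2 * 3 = 6
Equivalent ratio = 54:6

54:6


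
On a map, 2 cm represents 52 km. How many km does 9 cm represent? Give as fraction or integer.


Map scale: 2 cm = 52 km
Measured distance on map = 9 cm
Set up proportion: 9 * 52 / 2
= 468 / 2
= 234 km

234


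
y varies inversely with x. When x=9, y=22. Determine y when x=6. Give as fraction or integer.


Inverse proportion: y = k/x
Find k: k = 9 * 22 = 198
Compute y at x=6: y = 198/6
y = 33

33


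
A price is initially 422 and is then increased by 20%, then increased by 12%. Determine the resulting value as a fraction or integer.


Start: 422
Step 1: increase by 20% => multiply by 120/100
  422 * 120/100 = 2532/5
Step 2: increase by 12% => multiply by 112/100
  2532/5 * 112/100 = 70896/125
Final value = 70896/125

70896/125


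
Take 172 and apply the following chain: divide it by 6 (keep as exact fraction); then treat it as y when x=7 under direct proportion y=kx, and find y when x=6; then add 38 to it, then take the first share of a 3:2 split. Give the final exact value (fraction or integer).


Start with 172.
Step 1: Divide by 6: 172 / 6 = 86/3
Step 2: Direct prop: k = (86/3)/7; new y = k*6 = 86/3*6/7 = 172/7
Step 3: Add 38: 172/7+38=438/7; split 3:2 first = 438/7*3/5 = 1314/35
Final result = 1314/35

1314/35


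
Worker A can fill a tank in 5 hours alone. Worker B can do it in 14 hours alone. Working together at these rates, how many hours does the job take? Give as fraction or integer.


Rate of A = 1/5 job per hour
Rate of B = 1/14 job per hour
Combined rate = 1/5 + 1/14
Find common denominator: (14 + 5)/(5*14) = 19/70
Combined rate = 19/70 job per hour
Time together = 1 / (19/70) = 70/19 hours

70/19


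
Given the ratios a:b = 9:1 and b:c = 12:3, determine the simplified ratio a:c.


Given a:b = 9:1 and b:c = 12:3
Make b consistent. Multiply first ratio by 12: a:b = 108:12
Multiply second ratio by 1: b:c = 12:3
Now b = 12 in both, so a:b:c = 108:12:3
Therefore a:c = 108:3
Simplify by GCD: a:c = 36:1

36:1


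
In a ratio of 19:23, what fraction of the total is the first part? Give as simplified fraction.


Total parts = 19 + 23 = 42
First part fraction = 19/42
Simplify: 19/42 = 19/42

19/42


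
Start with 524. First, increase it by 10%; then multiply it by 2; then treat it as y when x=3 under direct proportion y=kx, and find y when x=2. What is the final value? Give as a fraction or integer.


Start with 524.
Step 1: Increase by 10%: 524 * 110/100 = 2882/5
Step 2: Multiply by 2: 2882/5 * 2 = 5764/5
Step 3: Direct prop: k = (5764/5)/3; new y = k*2 = 5764/5*2/3 = 11528/15
Final result = 11528/15

11528/15


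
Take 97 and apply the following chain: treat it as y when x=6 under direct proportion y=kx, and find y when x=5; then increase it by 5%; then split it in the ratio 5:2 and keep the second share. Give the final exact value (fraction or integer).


Start with 97.
Step 1: Direct prop: k = (97)/6; new y = k*5 = 97*5/6 = 485/6
Step 2: Increase by 5%: 485/6 * 105/100 = 679/8
Step 3: Split 5:2, second share = 679/8 * 2/7 = 97/4
Final result = 97/4

97/4


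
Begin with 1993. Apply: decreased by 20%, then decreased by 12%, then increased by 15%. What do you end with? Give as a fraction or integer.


Start: 1993
Step 1: decrease by 20% => multiply by 80/100
  1993 * 80/100 = 7972/5
Step 2: decrease by 12% => multiply by 88/100
  7972/5 * 88/100 = 175384/125
Step 3: increase by 15% => multiply by 115/100
  175384/125 * 115/100 = 1008458/625
Final value = 1008458/625

1008458/625


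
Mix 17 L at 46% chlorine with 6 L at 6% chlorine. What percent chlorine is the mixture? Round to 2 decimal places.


Solute in mixture 1 = 46% of 17 L = 17*46/100 = 391/50 L
Solute in mixture 2 = 6% of 6 L = 6*6/100 = 9/25 L
Total solute = 391/50 + 9/25 = 409/50 L
Total volume = 17 + 6 = 23 L
Final concentration = 409/50/23 * 100 = 35.57%

35.57


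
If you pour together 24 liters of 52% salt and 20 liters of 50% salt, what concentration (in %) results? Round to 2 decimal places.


Solute in mixture 1 = 52% of 24 L = 24*52/100 = 312/25 L
Solute in mixture 2 = 50% of 20 L = 20*50/100 = 10 L
Total solute = 312/25 + 10 = 562/25 L
Total volume = 24 + 20 = 44 L
Final concentration = 562/25/44 * 100 = 51.09%

51.09


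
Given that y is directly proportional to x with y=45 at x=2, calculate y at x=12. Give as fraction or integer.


Direct proportion: y = kx
Find k: k = 45/2 = 45/2
Compute y at x=12: y = 45/2 * 12
y = 270

270


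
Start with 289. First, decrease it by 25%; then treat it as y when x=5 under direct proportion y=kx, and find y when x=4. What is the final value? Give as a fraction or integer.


Start with 289.
Step 1: Decrease by 25%: 289 * 75/100 = 867/4
Step 2: Direct prop: k = (867/4)/5; new y = k*4 = 867/4*4/5 = 867/5
Final result = 867/5

867/5


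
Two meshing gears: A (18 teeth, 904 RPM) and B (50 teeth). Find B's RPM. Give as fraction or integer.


Gear ratio: teeth_A * RPM_A = teeth_B * RPM_B
18 * 904 = 50 * RPM_B
16272 = 50 * RPM_B
RPM_B = 16272 / 50
RPM_B = 8136/25

8136/25


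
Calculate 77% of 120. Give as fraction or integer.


Compute 77% of 120
Convert percentage: 77% = 77/100
Multiply: 120 * 77/100
= 9240/100
= 462/5

462/5


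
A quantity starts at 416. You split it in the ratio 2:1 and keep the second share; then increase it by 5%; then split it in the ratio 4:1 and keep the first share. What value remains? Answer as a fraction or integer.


Start with 416.
Step 1: Split 2:1, second share = 416 * 1/3 = 416/3
Step 2: Increase by 5%: 416/3 * 105/100 = 728/5
Step 3: Split 4:1, first share = 728/5 * 4/5 = 2912/25
Final result = 2912/25

2912/25


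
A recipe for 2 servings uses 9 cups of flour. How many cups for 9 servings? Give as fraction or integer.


Original: 9 cups for 2 servings
Target servings = 9
Scaling factor = 9/2
New amount = 9 * 9/2
= 81/2
= 81/2 cups

81/2


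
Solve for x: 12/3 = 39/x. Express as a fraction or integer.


Setting up: 12/3 = 39/x
Cross multiply: 12 * x = 3 * 39
12x = 117
x = 117/12
x = 39/4

39/4


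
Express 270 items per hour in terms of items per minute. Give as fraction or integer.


Converting from per hour to per minute
Rate = 270 items per hour
Divide by 60: 270/60
= 9/2 items per minute

9/2


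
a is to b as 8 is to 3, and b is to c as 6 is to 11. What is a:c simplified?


Given a:b = 8:3 and b:c = 6:11
Make b consistent. Multiply first ratio by 6: a:b = 48:18
Multiply second ratio by 3: b:c = 18:33
Now b = 18 in both, so a:b:c = 48:18:33
Therefore a:c = 48:33
Simplify by GCD: a:c = 16:11

16:11


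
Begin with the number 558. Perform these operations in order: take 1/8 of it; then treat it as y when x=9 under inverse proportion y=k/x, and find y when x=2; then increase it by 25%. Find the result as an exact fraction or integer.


Start with 558.
Step 1: Take 1/8: 558 * 1/8 = 279/4
Step 2: Inverse prop: k = (279/4)*9; new y = k/2 = 279/4*9/2 = 2511/8
Step 3: Increase by 25%: 2511/8 * 125/100 = 12555/32
Final result = 12555/32

12555/32


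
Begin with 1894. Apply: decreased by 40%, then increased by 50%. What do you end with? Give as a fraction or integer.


Start: 1894
Step 1: decrease by 40% => multiply by 60/100
  1894 * 60/100 = 5682/5
Step 2: increase by 50% => multiply by 150/100
  5682/5 * 150/100 = 8523/5
Final value = 8523/5

8523/5


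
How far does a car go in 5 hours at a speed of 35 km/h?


Using distance = speed * time
Speed = 35 km/h
Time = 5 hours
Distance = 35 * 5
= 175 km

175


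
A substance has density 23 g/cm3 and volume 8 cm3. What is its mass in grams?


Using mass = density * volume
Density = 23 g/cm3
Volume = 8 cm3
Mass = 23 * 8
= 184 g

184


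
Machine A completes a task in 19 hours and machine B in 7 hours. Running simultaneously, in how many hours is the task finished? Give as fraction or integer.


Rate of A = 1/19 job per hour
Rate of B = 1/7 job per hour
Combined rate = 1/19 + 1/7
Find common denominator: (7 + 19)/(19*7) = 26/133
Combined rate = 26/133 job per hour
Time together = 1 / (26/133) = 133/26 hours

133/26


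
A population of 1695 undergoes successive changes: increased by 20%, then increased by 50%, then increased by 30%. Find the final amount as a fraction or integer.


Start: 1695
Step 1: increase by 20% => multiply by 120/100
  1695 * 120/100 = 2034
Step 2: increase by 50% => multiply by 150/100
  2034 * 150/100 = 3051
Step 3: increase by 30% => multiply by 130/100
  3051 * 130/100 = 39663/10
Final value = 39663/10

39663/10


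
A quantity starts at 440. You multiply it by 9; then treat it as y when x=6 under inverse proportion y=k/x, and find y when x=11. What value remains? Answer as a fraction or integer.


Start with 440.
Step 1: Multiply by 9: 440 * 9 = 3960
Step 2: Inverse prop: k = (3960)*6; new y = k/11 = 3960*6/11 = 2160
Final result = 2160

2160


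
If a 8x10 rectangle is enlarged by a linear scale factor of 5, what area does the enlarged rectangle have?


Original dimensions: 8 x 10
Enlargement factor = 5
New width = 8 * 5 = 40
New height = 10 * 5 = 50
New area = 40 * 50 = 2000

2000


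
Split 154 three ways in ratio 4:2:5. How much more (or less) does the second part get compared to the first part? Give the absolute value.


Total parts = 4 + 2 + 5 = 11
Value per part = 154 / 11 = 14
Shares: 4*14=56, 2*14=28, 5*14=70
Second share = 28, first share = 56
Difference = |28 - 56| = 28

28


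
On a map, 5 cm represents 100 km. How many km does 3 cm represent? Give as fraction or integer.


Map scale: 5 cm = 100 km
Measured distance on map = 3 cm
Set up proportion: 3 * 100 / 5
= 300 / 5
= 60 km

60


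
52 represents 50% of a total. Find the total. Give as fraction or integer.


Given: 52 is 50% of the whole
Set up: 52 = 50/100 * whole
whole = 52 * 100 / 50
whole = 5200 / 50
whole = 104

104


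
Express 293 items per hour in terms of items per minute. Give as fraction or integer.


Converting from per hour to per minute
Rate = 293 items per hour
Divide by 60: 293/60
= 293/60 items per minute

293/60


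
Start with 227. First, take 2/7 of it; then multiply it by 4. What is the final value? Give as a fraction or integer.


Start with 227.
Step 1: Take 2/7: 227 * 2/7 = 454/7
Step 2: Multiply by 4: 454/7 * 4 = 1816/7
Final result = 1816/7

1816/7


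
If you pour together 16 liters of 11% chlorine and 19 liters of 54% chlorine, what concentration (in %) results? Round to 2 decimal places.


Solute in mixture 1 = 11% of 16 L = 16*11/100 = 44/25 L
Solute in mixture 2 = 54% of 19 L = 19*54/100 = 513/50 L
Total solute = 44/25 + 513/50 = 601/50 L
Total volume = 16 + 19 = 35 L
Final concentration = 601/50/35 * 100 = 34.34%

34.34


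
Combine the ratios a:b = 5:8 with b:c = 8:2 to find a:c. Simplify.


Given a:b = 5:8 and b:c = 8:2
Make b consistent. Multiply first ratio by 8: a:b = 40:64
Multiply second ratio by 8: b:c = 64:16
Now b = 64 in both, so a:b:c = 40:64:16
Therefore a:c = 40:16
Simplify by GCD: a:c = 5:2

5:2


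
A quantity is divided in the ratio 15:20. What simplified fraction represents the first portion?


Total parts = 15 + 20 = 35
First part fraction = 15/35
Simplify: 15/35 = 3/7

3/7


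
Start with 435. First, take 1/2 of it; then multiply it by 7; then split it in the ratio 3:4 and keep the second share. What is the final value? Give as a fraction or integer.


Start with 435.
Step 1: Take 1/2: 435 * 1/2 = 435/2
Step 2: Multiply by 7: 435/2 * 7 = 3045/2
Step 3: Split 3:4, second share = 3045/2 * 4/7 = 870
Final result = 870

870


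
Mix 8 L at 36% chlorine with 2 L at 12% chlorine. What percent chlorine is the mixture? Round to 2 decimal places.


Solute in mixture 1 = 36% of 8 L = 8*36/100 = 72/25 L
Solute in mixture 2 = 12% of 2 L = 2*12/100 = 6/25 L
Total solute = 72/25 + 6/25 = 78/25 L
Total volume = 8 + 2 = 10 L
Final concentration = 78/25/10 * 100 = 31.20%

31.20


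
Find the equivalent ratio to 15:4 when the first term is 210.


Original ratio: 15:4
First term target: 210
Scale factor = 210 / 15 = 14
Multiply second term: 4 * 14 = 56
Equivalent ratio = 210:56

210:56


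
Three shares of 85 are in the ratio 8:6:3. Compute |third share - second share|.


Total parts = 8 + 6 + 3 = 17
Value per part = 85 / 17 = 5
Shares: 8*5=40, 6*5=30, 3*5=15
Third share = 15, second share = 30
Difference = |15 - 30| = 15

15


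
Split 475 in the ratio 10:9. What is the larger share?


Total parts = 10 + 9 = 19
Value per part = 475 / 19 = 25
First share = 10 * 25 = 250
Second share = 9 * 25 = 225
Larger share = 250

250


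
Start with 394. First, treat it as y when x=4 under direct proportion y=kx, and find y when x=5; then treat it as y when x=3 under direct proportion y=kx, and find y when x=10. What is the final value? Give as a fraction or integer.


Start with 394.
Step 1: Direct prop: k = (394)/4; new y = k*5 = 394*5/4 = 985/2
Step 2: Direct prop: k = (985/2)/3; new y = k*10 = 985/2*10/3 = 4925/3
Final result = 4925/3

4925/3


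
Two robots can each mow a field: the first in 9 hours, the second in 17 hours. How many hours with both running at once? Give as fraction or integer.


Rate of A = 1/9 job per hour
Rate of B = 1/17 job per hour
Combined rate = 1/9 + 1/17
Find common denominator: (17 + 9)/(9*17) = 26/153
Combined rate = 26/153 job per hour
Time together = 1 / (26/153) = 153/26 hours

153/26


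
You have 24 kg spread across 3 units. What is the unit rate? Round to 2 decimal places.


Total kg = 24
Number of units = 3
Unit rate = 24 / 3
= 8 kg per unit

8


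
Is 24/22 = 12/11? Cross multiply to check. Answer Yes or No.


Cross multiply to check 24/22 = 12/11
Left cross product: 24 * 11 = 264
Right cross product: 22 * 12 = 264
264 = 264
Equal, so proportions match => Yes

Yes


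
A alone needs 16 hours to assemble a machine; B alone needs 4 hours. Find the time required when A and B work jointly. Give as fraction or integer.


Rate of A = 1/16 job per hour
Rate of B = 1/4 job per hour
Combined rate = 1/16 + 1/4
Find common denominator: (4 + 16)/(16*4) = 20/64
Combined rate = 5/16 job per hour
Time together = 1 / (5/16) = 16/5 hours

16/5


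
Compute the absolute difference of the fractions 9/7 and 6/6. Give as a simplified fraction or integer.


Simplify: 9/7 = 9/7 and 6/6 = 1
Find common denominator: LCD = 7
Convert: 9/7 and 7/7
Difference = |9 - 7|/7 = 2/7
Simplified = 2/7

2/7


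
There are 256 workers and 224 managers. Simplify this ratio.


Find GCD(256, 224)
GCD = 32
Divide both by 32: 256/32 = 8, 224/32 = 7
Simplified ratio = 8:7

8:7


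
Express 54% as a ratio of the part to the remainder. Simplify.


Part = 54%, Remainder = 46%
Ratio = 54:46
GCD(54, 46) = 2
Simplify: 27:23 = 27:23

27:23


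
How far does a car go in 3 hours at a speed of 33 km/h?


Using distance = speed * time
Speed = 33 km/h
Time = 3 hours
Distance = 33 * 3
= 99 km

99


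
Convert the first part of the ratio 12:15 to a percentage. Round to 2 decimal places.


Total parts = 12 + 15 = 27
First part fraction = 12/27
Percentage = (12/27) * 100
= 0.444444 * 100
= 44.44%

44.44


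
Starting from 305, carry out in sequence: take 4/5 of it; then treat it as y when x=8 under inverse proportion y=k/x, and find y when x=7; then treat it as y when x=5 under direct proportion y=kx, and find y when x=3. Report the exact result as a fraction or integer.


Start with 305.
Step 1: Take 4/5: 305 * 4/5 = 244
Step 2: Inverse prop: k = (244)*8; new y = k/7 = 244*8/7 = 1952/7
Step 3: Direct prop: k = (1952/7)/5; new y = k*3 = 1952/7*3/5 = 5856/35
Final result = 5856/35

5856/35


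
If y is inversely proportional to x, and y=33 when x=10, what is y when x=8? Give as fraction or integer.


Inverse proportion: y = k/x
Find k: k = 10 * 33 = 330
Compute y at x=8: y = 330/8
y = 165/4

165/4


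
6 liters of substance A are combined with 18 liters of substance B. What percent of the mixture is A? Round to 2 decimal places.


Volume of A = 6 L
Volume of B = 18 L
Total volume = 6 + 18 = 24 L
Percentage of A = (6/24) * 100
= 25.00%

25.00


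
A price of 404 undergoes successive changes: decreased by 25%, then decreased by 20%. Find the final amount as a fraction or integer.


Start: 404
Step 1: decrease by 25% => multiply by 75/100
  404 * 75/100 = 303
Step 2: decrease by 20% => multiply by 80/100
  303 * 80/100 = 1212/5
Final value = 1212/5

1212/5


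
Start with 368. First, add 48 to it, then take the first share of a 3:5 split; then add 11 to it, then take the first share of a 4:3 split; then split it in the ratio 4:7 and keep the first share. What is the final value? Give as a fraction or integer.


Start with 368.
Step 1: Add 48: 368+48=416; split 3:5 first = 416*3/8 = 156
Step 2: Add 11: 156+11=167; split 4:3 first = 167*4/7 = 668/7
Step 3: Split 4:7, first share = 668/7 * 4/11 = 2672/77
Final result = 2672/77

2672/77


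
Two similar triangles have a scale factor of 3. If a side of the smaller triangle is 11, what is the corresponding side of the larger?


Similar triangles have proportional sides
Scale factor = 3
Smaller side = 11
Corresponding larger side = 11 * 3
= 33

33


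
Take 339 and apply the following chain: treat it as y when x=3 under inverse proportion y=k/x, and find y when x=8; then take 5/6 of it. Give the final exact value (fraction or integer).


Start with 339.
Step 1: Inverse prop: k = (339)*3; new y = k/8 = 339*3/8 = 1017/8
Step 2: Take 5/6: 1017/8 * 5/6 = 1695/16
Final result = 1695/16

1695/16


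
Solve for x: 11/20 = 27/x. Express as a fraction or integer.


Setting up: 11/20 = 27/x
Cross multiply: 11 * x = 20 * 27
11x = 540
x = 540/11
x = 540/11

540/11


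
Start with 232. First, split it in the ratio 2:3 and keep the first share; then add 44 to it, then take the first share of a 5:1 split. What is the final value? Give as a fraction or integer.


Start with 232.
Step 1: Split 2:3, first share = 232 * 2/5 = 464/5
Step 2: Add 44: 464/5+44=684/5; split 5:1 first = 684/5*5/6 = 114
Final result = 114

114


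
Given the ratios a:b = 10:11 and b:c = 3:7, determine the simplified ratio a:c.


Given a:b = 10:11 and b:c = 3:7
Make b consistent. Multiply first ratio by 3: a:b = 30:33
Multiply second ratio by 11: b:c = 33:77
Now b = 33 in both, so a:b:c = 30:33:77
Therefore a:c = 30:77
Simplify by GCD: a:c = 30:77

30:77


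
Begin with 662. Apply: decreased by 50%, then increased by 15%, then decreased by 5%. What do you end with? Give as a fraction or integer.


Start: 662
Step 1: decrease by 50% => multiply by 50/100
  662 * 50/100 = 331
Step 2: increase by 15% => multiply by 115/100
  331 * 115/100 = 7613/20
Step 3: decrease by 5% => multiply by 95/100
  7613/20 * 95/100 = 144647/400
Final value = 144647/400

144647/400


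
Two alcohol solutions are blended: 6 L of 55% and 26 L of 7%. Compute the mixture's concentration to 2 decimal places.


Solute in mixture 1 = 55% of 6 L = 6*55/100 = 33/10 L
Solute in mixture 2 = 7% of 26 L = 26*7/100 = 91/50 L
Total solute = 33/10 + 91/50 = 128/25 L
Total volume = 6 + 26 = 32 L
Final concentration = 128/25/32 * 100 = 16.00%

16.00


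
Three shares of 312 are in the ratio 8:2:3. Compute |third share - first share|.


Total parts = 8 + 2 + 3 = 13
Value per part = 312 / 13 = 24
Shares: 8*24=192, 2*24=48, 3*24=72
Third share = 72, first share = 192
Difference = |72 - 192| = 120

120


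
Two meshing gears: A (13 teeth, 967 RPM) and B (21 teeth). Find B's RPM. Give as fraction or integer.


Gear ratio: teeth_A * RPM_A = teeth_B * RPM_B
13 * 967 = 21 * RPM_B
12571 = 21 * RPM_B
RPM_B = 12571 / 21
RPM_B = 12571/21

12571/21


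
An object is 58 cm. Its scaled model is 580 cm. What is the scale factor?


Original length = 58 cm
Scaled length = 580 cm
Scale factor = 580 / 58
= 10

10


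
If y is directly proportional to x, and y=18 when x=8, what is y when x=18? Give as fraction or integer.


Direct proportion: y = kx
Find k: k = 18/8 = 9/4
Compute y at x=18: y = 9/4 * 18
y = 81/2

81/2


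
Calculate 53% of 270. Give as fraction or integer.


Compute 53% of 270
Convert percentage: 53% = 53/100
Multiply: 270 * 53/100
= 14310/100
= 1431/10

1431/10


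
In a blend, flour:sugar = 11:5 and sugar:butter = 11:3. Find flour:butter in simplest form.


Given a:b = 11:5 and b:c = 11:3
Make b consistent. Multiply first ratio by 11: a:b = 121:55
Multiply second ratio by 5: b:c = 55:15
Now b = 55 in both, so a:b:c = 121:55:15
Therefore a:c = 121:15
Simplify by GCD: a:c = 121:15

121:15


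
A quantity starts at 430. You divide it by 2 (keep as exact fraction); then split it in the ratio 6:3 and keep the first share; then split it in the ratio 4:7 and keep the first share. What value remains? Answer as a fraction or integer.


Start with 430.
Step 1: Divide by 2: 430 / 2 = 215
Step 2: Split 6:3, first share = 215 * 6/9 = 430/3
Step 3: Split 4:7, first share = 430/3 * 4/11 = 1720/33
Final result = 1720/33

1720/33


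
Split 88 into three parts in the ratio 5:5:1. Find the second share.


Ratio = 5:5:1
Total parts = 5 + 5 + 1 = 11
Value per part = 88 / 11 = 8
First share = 5 * 8 = 40
Middle share = 5 * 8 = 40
Third share = 1 * 8 = 8

40


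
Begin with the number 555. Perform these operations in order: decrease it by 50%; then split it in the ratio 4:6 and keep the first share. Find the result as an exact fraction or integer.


Start with 555.
Step 1: Decrease by 50%: 555 * 50/100 = 555/2
Step 2: Split 4:6, first share = 555/2 * 4/10 = 111
Final result = 111

111


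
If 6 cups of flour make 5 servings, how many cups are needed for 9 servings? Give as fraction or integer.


Original: 6 cups for 5 servings
Target servings = 9
Scaling factor = 9/5
New amount = 6 * 9/5
= 54/5
= 54/5 cups

54/5


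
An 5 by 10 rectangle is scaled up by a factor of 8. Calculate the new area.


Original dimensions: 5 x 10
Enlargement factor = 8
New width = 5 * 8 = 40
New height = 10 * 8 = 80
New area = 40 * 80 = 3200

3200


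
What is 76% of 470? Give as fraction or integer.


Compute 76% of 470
Convert percentage: 76% = 76/100
Multiply: 470 * 76/100
= 35720/100
= 1786/5

1786/5


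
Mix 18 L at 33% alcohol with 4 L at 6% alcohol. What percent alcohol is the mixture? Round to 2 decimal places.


Solute in mixture 1 = 33% of 18 L = 18*33/100 = 297/50 L
Solute in mixture 2 = 6% of 4 L = 4*6/100 = 6/25 L
Total solute = 297/50 + 6/25 = 309/50 L
Total volume = 18 + 4 = 22 L
Final concentration = 309/50/22 * 100 = 28.09%

28.09


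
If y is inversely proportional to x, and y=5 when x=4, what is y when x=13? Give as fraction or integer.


Inverse proportion: y = k/x
Find k: k = 4 * 5 = 20
Compute y at x=13: y = 20/13
y = 20/13

20/13


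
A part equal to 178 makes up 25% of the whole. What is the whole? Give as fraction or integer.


Given: 178 is 25% of the whole
Set up: 178 = 25/100 * whole
whole = 178 * 100 / 25
whole = 17800 / 25
whole = 712

712


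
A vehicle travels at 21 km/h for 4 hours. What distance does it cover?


Using distance = speed * time
Speed = 21 km/h
Time = 4 hours
Distance = 21 * 4
= 84 km

84


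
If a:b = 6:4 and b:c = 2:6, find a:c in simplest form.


Given a:b = 6:4 and b:c = 2:6
Make b consistent. Multiply first ratio by 2: a:b = 12:8
Multiply second ratio by 4: b:c = 8:24
Now b = 8 in both, so a:b:c = 12:8:24
Therefore a:c = 12:24
Simplify by GCD: a:c = 1:2

1:2


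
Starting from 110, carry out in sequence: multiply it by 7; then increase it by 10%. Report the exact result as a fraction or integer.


Start with 110.
Step 1: Multiply by 7: 110 * 7 = 770
Step 2: Increase by 10%: 770 * 110/100 = 847
Final result = 847

847


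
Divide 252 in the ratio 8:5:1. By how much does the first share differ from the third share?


Total parts = 8 + 5 + 1 = 14
Value per part = 252 / 14 = 18
Shares: 8*18=144, 5*18=90, 1*18=18
First share = 144, third share = 18
Difference = |144 - 18| = 126

126


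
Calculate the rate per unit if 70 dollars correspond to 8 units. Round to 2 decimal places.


Total dollars = 70
Number of units = 8
Unit rate = 70 / 8
= 8.75 dollars per unit

8.75


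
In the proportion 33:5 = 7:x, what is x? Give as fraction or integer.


Setting up: 33/5 = 7/x
Cross multiply: 33 * x = 5 * 7
33x = 35
x = 35/33
x = 35/33

35/33


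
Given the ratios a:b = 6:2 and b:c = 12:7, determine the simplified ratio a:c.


Given a:b = 6:2 and b:c = 12:7
Make b consistent. Multiply first ratio by 12: a:b = 72:24
Multiply second ratio by 2: b:c = 24:14
Now b = 24 in both, so a:b:c = 72:24:14
Therefore a:c = 72:14
Simplify by GCD: a:c = 36:7

36:7


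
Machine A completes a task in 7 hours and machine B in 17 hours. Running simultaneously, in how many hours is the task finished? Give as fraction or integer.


Rate of A = 1/7 job per hour
Rate of B = 1/17 job per hour
Combined rate = 1/7 + 1/17
Find common denominator: (17 + 7)/(7*17) = 24/119
Combined rate = 24/119 job per hour
Time together = 1 / (24/119) = 119/24 hours

119/24


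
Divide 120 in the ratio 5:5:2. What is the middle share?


Ratio = 5:5:2
Total parts = 5 + 5 + 2 = 12
Value per part = 120 / 12 = 10
First share = 5 * 10 = 50
Middle share = 5 * 10 = 50
Third share = 2 * 10 = 20

50


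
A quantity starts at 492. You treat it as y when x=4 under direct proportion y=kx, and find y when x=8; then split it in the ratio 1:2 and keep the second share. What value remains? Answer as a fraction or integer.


Start with 492.
Step 1: Direct prop: k = (492)/4; new y = k*8 = 492*8/4 = 984
Step 2: Split 1:2, second share = 984 * 2/3 = 656
Final result = 656

656


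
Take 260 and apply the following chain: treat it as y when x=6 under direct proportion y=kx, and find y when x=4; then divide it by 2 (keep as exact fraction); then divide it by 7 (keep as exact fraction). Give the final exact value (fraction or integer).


Start with 260.
Step 1: Direct prop: k = (260)/6; new y = k*4 = 260*4/6 = 520/3
Step 2: Divide by 2: 520/3 / 2 = 260/3
Step 3: Divide by 7: 260/3 / 7 = 260/21
Final result = 260/21

260/21


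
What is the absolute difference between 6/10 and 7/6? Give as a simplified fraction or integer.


Simplify: 6/10 = 3/5 and 7/6 = 7/6
Find common denominator: LCD = 30
Convert: 18/30 and 35/30
Difference = |18 - 35|/30 = 17/30
Simplified = 17/30

17/30


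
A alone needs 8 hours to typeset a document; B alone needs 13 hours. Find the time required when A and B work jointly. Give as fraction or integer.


Rate of A = 1/8 job per hour
Rate of B = 1/13 job per hour
Combined rate = 1/8 + 1/13
Find common denominator: (13 + 8)/(8*13) = 21/104
Combined rate = 21/104 job per hour
Time together = 1 / (21/104) = 104/21 hours

104/21


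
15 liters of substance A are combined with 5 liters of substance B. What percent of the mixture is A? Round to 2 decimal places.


Volume of A = 15 L
Volume of B = 5 L
Total volume = 15 + 5 = 20 L
Percentage of A = (15/20) * 100
= 75.00%

75.00


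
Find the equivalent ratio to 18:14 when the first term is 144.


Original ratio: 18:14
First term target: 144
Scale factor = 144 / 18 = 8
Multiply second term: 14 * 8 = 112
Equivalent ratio = 144:112

144:112


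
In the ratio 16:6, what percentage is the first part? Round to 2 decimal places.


Total parts = 16 + 6 = 22
First part fraction = 16/22
Percentage = (16/22) * 100
= 0.727273 * 100
= 72.73%

72.73


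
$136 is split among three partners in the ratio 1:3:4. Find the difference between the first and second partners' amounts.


Total parts = 1 + 3 + 4 = 8
Value per part = 136 / 8 = 17
Shares: 1*17=17, 3*17=51, 4*17=68
First share = 17, second share = 51
Difference = |17 - 51| = 34

34


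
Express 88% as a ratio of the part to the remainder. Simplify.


Part = 88%, Remainder = 12%
Ratio = 88:12
GCD(88, 12) = 4
Simplify: 22:3 = 22:3

22:3


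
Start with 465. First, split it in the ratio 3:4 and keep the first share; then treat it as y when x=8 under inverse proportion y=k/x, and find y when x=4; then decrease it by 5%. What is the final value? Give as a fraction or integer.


Start with 465.
Step 1: Split 3:4, first share = 465 * 3/7 = 1395/7
Step 2: Inverse prop: k = (1395/7)*8; new y = k/4 = 1395/7*8/4 = 2790/7
Step 3: Decrease by 5%: 2790/7 * 95/100 = 5301/14
Final result = 5301/14

5301/14


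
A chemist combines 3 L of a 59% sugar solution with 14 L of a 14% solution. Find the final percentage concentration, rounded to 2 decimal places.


Solute in mixture 1 = 59% of 3 L = 3*59/100 = 177/100 L
Solute in mixture 2 = 14% of 14 L = 14*14/100 = 49/25 L
Total solute = 177/100 + 49/25 = 373/100 L
Total volume = 3 + 14 = 17 L
Final concentration = 373/100/17 * 100 = 21.94%

21.94


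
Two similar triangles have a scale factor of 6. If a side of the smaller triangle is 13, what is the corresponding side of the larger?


Similar triangles have proportional sides
Scale factor = 6
Smaller side = 13
Corresponding larger side = 13 * 6
= 78

78


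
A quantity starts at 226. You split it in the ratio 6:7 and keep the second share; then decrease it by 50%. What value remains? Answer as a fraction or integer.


Start with 226.
Step 1: Split 6:7, second share = 226 * 7/13 = 1582/13
Step 2: Decrease by 50%: 1582/13 * 50/100 = 791/13
Final result = 791/13

791/13


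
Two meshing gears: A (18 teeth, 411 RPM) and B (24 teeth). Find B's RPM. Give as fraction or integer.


Gear ratio: teeth_A * RPM_A = teeth_B * RPM_B
18 * 411 = 24 * RPM_B
7398 = 24 * RPM_B
RPM_B = 7398 / 24
RPM_B = 1233/4

1233/4


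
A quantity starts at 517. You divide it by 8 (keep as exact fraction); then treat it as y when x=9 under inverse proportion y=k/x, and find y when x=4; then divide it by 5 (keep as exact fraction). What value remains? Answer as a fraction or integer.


Start with 517.
Step 1: Divide by 8: 517 / 8 = 517/8
Step 2: Inverse prop: k = (517/8)*9; new y = k/4 = 517/8*9/4 = 4653/32
Step 3: Divide by 5: 4653/32 / 5 = 4653/160
Final result = 4653/160

4653/160


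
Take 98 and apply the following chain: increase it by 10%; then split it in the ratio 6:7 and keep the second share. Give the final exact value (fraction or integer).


Start with 98.
Step 1: Increase by 10%: 98 * 110/100 = 539/5
Step 2: Split 6:7, second share = 539/5 * 7/13 = 3773/65
Final result = 3773/65

3773/65


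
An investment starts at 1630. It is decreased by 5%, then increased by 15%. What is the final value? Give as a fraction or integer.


Start: 1630
Step 1: decrease by 5% => multiply by 95/100
  1630 * 95/100 = 3097/2
Step 2: increase by 15% => multiply by 115/100
  3097/2 * 115/100 = 71231/40
Final value = 71231/40

71231/40


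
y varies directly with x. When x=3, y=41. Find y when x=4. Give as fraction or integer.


Direct proportion: y = kx
Find k: k = 41/3 = 41/3
Compute y at x=4: y = 41/3 * 4
y = 164/3

164/3


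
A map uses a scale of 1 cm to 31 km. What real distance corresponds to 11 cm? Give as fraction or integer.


Map scale: 1 cm = 31 km
Measured distance on map = 11 cm
Set up proportion: 11 * 31 / 1
= 341 / 1
= 341 km

341


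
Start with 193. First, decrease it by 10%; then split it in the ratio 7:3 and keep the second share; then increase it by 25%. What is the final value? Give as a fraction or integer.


Start with 193.
Step 1: Decrease by 10%: 193 * 90/100 = 1737/10
Step 2: Split 7:3, second share = 1737/10 * 3/10 = 5211/100
Step 3: Increase by 25%: 5211/100 * 125/100 = 5211/80
Final result = 5211/80

5211/80


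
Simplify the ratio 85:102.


Find GCD(85, 102)
GCD = 17
Divide both by 17: 85/17 = 5, 102/17 = 6
Simplified ratio = 5:6

5:6


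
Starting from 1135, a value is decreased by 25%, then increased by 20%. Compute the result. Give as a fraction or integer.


Start: 1135
Step 1: decrease by 25% => multiply by 75/100
  1135 * 75/100 = 3405/4
Step 2: increase by 20% => multiply by 120/100
  3405/4 * 120/100 = 2043/2
Final value = 2043/2

2043/2


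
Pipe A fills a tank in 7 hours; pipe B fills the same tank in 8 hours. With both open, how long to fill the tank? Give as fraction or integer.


Rate of A = 1/7 job per hour
Rate of B = 1/8 job per hour
Combined rate = 1/7 + 1/8
Find common denominator: (8 + 7)/(7*8) = 15/56
Combined rate = 15/56 job per hour
Time together = 1 / (15/56) = 56/15 hours

56/15


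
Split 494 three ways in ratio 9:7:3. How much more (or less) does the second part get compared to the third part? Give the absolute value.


Total parts = 9 + 7 + 3 = 19
Value per part = 494 / 19 = 26
Shares: 9*26=234, 7*26=182, 3*26=78
Second share = 182, third share = 78
Difference = |182 - 78| = 104

104


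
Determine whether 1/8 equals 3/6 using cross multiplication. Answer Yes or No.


Cross multiply to check 1/8 = 3/6
Left cross product: 1 * 6 = 6
Right cross product: 8 * 3 = 24
6 != 24
Not equal, so proportions differ => No

No


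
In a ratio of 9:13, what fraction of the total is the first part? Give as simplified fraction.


Total parts = 9 + 13 = 22
First part fraction = 9/22
Simplify: 9/22 = 9/22

9/22


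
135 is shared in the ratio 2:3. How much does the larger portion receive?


Total parts = 2 + 3 = 5
Value per part = 135 / 5 = 27
First share = 2 * 27 = 54
Second share = 3 * 27 = 81
Larger share = 81

81


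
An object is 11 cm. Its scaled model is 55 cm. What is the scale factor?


Original length = 11 cm
Scaled length = 55 cm
Scale factor = 55 / 11
= 5

5


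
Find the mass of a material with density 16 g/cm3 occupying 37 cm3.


Using mass = density * volume
Density = 16 g/cm3
Volume = 37 cm3
Mass = 16 * 37
= 592 g

592


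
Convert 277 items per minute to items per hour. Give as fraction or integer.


Converting from per minute to per hour
Rate = 277 items per minute
Multiply by 60: 277 * 60
= 16620 items per hour

16620


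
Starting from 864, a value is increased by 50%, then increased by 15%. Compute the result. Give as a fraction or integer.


Start: 864
Step 1: increase by 50% => multiply by 150/100
  864 * 150/100 = 1296
Step 2: increase by 15% => multiply by 115/100
  1296 * 115/100 = 7452/5
Final value = 7452/5

7452/5


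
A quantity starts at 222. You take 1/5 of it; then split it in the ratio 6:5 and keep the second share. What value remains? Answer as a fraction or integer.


Start with 222.
Step 1: Take 1/5: 222 * 1/5 = 222/5
Step 2: Split 6:5, second share = 222/5 * 5/11 = 222/11
Final result = 222/11

222/11


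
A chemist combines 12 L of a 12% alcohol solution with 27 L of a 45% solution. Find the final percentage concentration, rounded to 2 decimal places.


Solute in mixture 1 = 12% of 12 L = 12*12/100 = 36/25 L
Solute in mixture 2 = 45% of 27 L = 27*45/100 = 243/20 L
Total solute = 36/25 + 243/20 = 1359/100 L
Total volume = 12 + 27 = 39 L
Final concentration = 1359/100/39 * 100 = 34.85%

34.85


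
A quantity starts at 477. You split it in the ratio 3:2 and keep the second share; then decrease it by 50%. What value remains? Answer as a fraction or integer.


Start with 477.
Step 1: Split 3:2, second share = 477 * 2/5 = 954/5
Step 2: Decrease by 50%: 954/5 * 50/100 = 477/5
Final result = 477/5

477/5


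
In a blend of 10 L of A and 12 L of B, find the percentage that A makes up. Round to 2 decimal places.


Volume of A = 10 L
Volume of B = 12 L
Total volume = 10 + 12 = 22 L
Percentage of A = (10/22) * 100
= 45.45%

45.45


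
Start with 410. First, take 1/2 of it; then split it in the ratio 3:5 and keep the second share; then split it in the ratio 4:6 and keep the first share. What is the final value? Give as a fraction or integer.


Start with 410.
Step 1: Take 1/2: 410 * 1/2 = 205
Step 2: Split 3:5, second share = 205 * 5/8 = 1025/8
Step 3: Split 4:6, first share = 1025/8 * 4/10 = 205/4
Final result = 205/4

205/4


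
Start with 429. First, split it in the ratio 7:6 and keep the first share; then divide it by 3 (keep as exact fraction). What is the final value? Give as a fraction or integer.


Start with 429.
Step 1: Split 7:6, first share = 429 * 7/13 = 231
Step 2: Divide by 3: 231 / 3 = 77
Final result = 77

77


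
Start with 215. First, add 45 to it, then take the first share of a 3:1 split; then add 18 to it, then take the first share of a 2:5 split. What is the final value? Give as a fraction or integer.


Start with 215.
Step 1: Add 45: 215+45=260; split 3:1 first = 260*3/4 = 195
Step 2: Add 18: 195+18=213; split 2:5 first = 213*2/7 = 426/7
Final result = 426/7

426/7


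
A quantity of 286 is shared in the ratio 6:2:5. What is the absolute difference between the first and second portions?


Total parts = 6 + 2 + 5 = 13
Value per part = 286 / 13 = 22
Shares: 6*22=132, 2*22=44, 5*22=110
First share = 132, second share = 44
Difference = |132 - 44| = 88

88
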